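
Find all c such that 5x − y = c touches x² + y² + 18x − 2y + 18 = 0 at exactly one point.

For a tangent, require d(centre, line) = r = 8.
|5·(−9) − 1·1 − c| / √26 = 8
|c − (−46)| = 8√26.

c = −46 ± 8√26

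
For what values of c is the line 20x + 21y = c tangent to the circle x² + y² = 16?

The line touches the circle iff its distance from (0, 0) is 4:
|20·0 + 21·0 − c| / √841 = 4
|c| = 4·29, so c = 116 or c = −116.

c = −116 or c = 116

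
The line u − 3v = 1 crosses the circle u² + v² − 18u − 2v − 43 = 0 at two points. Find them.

(−2, −1) and (19, 6)

Substitute v = (−1 + u)/3:
10u² − 170u − 380 = 0  ⟹  u² − 17u − 38 = 0
u = 19 or u = −2, giving (19, 6) and (−2, −1).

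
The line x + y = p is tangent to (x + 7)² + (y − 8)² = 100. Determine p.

The line touches the circle iff its distance from (−7, 8) is 10:
|1·(−7) + 1·8 − p| / √2 = 10
|p − (1)| = 10√2.

p = 1 ± 10√2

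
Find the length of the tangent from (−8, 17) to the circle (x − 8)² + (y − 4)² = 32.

√393

Centre (8, 4), r² = 32. |PO|² = (−16)² + (13)² = 425.
Power of the point: PT² = |PO|² − r² = 393, so PT = √393.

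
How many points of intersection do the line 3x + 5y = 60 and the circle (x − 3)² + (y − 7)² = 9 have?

2

Centre (3, 7), r² = 9. Distance² from centre to line = (−16)²/34 = 128/17.
Since d² < r², the line cuts the circle twice.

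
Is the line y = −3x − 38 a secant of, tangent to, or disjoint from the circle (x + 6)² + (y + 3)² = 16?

Substituting the line into the circle gives 10x² + 222x + 1245 = 0.
Discriminant = (222)² − 4·10·(1245) = −516 < 0.
No real roots: the line does not meet the circle.

disjoint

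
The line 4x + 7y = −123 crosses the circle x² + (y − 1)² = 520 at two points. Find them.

(−22, −5) and (6, −21)

From the line, y = (−123 − 4x)/7. Substituting:
65x² + 1040x − 8580 = 0  ⟹  x² + 16x − 132 = 0
x = 6 or x = −22, giving (6, −21) and (−22, −5).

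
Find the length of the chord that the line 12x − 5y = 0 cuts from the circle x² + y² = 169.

26

Substitute y = (12x)/5:
169x² − 4225 = 0  ⟹  x² − 25 = 0
x = 5 or x = −5, giving (5, 12) and (−5, −12).
Chord length = distance between (5, 12) and (−5, −12) = √676 = 26.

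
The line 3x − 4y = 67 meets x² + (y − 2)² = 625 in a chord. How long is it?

From the line, y = (−67 + 3x)/4. Substituting:
25x² − 450x − 4375 = 0  ⟹  x² − 18x − 175 = 0
x = 25 or x = −7, giving (25, 2) and (−7, −22).
|(25, 2) − (−7, −22)| = √((32)² + (24)²) = 40.

40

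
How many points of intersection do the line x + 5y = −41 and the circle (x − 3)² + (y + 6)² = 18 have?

d² = (1·3 + 5·(−6) − (−41))²/26 = 98/13; r² = 18.
Since d² < r², the line cuts the circle twice.

2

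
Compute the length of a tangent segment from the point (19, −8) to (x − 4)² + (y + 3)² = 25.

15

Centre (4, −3), r² = 25. |PO|² = (15)² + (−5)² = 250.
By the tangent–radius right angle, tangent length = √(|PO|² − r²) = √225 = 15.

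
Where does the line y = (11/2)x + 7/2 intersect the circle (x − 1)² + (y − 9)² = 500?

Substitute y = (7 + 11x)/2:
125x² − 250x − 1875 = 0  ⟹  x² − 2x − 15 = 0
x = 5 or x = −3, giving (5, 31) and (−3, −13).

(−3, −13) and (5, 31)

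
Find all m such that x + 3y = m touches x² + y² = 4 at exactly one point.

Tangency holds when the distance from the centre (0, 0) to the line equals the radius 2:
|1·0 + 3·0 − m| / √10 = 2
|m| = 2√10.

m = ±2√10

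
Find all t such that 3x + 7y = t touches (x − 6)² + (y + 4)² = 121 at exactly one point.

t = −10 ± 11√58

For a tangent, require d(centre, line) = r = 11.
|3·6 + 7·(−4) − t| / √58 = 11
|t − (−10)| = 11√58.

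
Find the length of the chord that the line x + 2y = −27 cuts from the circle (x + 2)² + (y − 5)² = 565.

The distance from (−2, 5) to the line is 35/√5, and r² = 565.
Half the chord is √(r² − d²) = √(320), so the full chord is 16√5.

16√5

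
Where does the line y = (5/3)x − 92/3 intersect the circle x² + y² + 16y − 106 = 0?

From the line, y = (−92 + 5x)/3. Substituting:
34x² − 680x + 3094 = 0  ⟹  x² − 20x + 91 = 0
x = 13 or x = 7, giving (13, −9) and (7, −19).

(7, −19) and (13, −9)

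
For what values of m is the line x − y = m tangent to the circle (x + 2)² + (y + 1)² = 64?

Tangency holds when the distance from the centre (−2, −1) to the line equals the radius 8:
|1·(−2) − 1·(−1) − m| / √2 = 8
|m − (−1)| = 8√2.

m = −1 ± 8√2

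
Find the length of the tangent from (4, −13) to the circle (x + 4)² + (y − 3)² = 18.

√302

The centre is (−4, 3) and r = 3√2. The square of the distance from P to the centre is 64 + 256 = 320.
Power of the point: PT² = |PO|² − r² = 302, so PT = √302.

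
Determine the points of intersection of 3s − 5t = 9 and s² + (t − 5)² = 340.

(−12, −9) and (18, 9)

Substitute t = (−9 + 3s)/5:
34s² − 204s − 7344 = 0  ⟹  s² − 6s − 216 = 0
s = 18 or s = −12, giving (18, 9) and (−12, −9).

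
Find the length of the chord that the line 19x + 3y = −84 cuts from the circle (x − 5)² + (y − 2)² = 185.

√370

From the line, y = (−84 − 19x)/3. Substituting:
370x² + 3330x + 6660 = 0  ⟹  x² + 9x + 18 = 0
x = −3 or x = −6, giving (−3, −9) and (−6, 10).
Chord length = distance between (−3, −9) and (−6, 10) = √370 = √370.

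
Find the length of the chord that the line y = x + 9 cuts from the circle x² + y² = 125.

Substitute y = x + 9:
2x² + 18x − 44 = 0  ⟹  x² + 9x − 22 = 0
x = 2 or x = −11, giving (2, 11) and (−11, −2).
Chord length = distance between (2, 11) and (−11, −2) = √338 = 13√2.

13√2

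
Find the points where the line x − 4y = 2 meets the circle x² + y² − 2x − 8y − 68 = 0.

From the line, y = (−2 + x)/4. Substituting:
17x² − 68x − 1020 = 0  ⟹  x² − 4x − 60 = 0
x = 10 or x = −6, giving (10, 2) and (−6, −2).

(−6, −2) and (10, 2)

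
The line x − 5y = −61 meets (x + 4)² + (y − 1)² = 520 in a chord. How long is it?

Express y = (61 + x)/5 and substitute into the circle:
26x² + 312x − 9464 = 0  ⟹  x² + 12x − 364 = 0
x = 14 or x = −26, giving (14, 15) and (−26, 7).
|(14, 15) − (−26, 7)| = √((40)² + (8)²) = 8√26.

8√26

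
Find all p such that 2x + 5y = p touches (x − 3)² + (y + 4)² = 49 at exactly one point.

p = −14 ± 7√29

The line touches the circle iff its distance from (3, −4) is 7:
|2·3 + 5·(−4) − p| / √29 = 7
|p − (−14)| = 7√29.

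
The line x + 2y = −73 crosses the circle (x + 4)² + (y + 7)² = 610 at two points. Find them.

Express y = (−73 − x)/2 and substitute into the circle:
5x² + 150x + 1105 = 0  ⟹  x² + 30x + 221 = 0
x = −13 or x = −17, giving (−13, −30) and (−17, −28).

(−17, −28) and (−13, −30)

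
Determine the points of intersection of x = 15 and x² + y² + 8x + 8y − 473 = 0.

The line gives x = 15. Substituting into the circle:
y² + 8y − 128 = 0
y = 8 or y = −16, giving (15, 8) and (15, −16).

(15, −16) and (15, 8)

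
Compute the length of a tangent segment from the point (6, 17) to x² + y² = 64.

Centre (0, 0), r² = 64. |PO|² = (6)² + (17)² = 325.
The tangent meets the radius at right angles, so tangent² = |PO|² − r² = 325 − 64 = 261.

3√29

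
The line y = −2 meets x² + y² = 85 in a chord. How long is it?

Express y = −2 and substitute into the circle:
x² − 81 = 0
x = 9 or x = −9, giving (9, −2) and (−9, −2).
|(9, −2) − (−9, −2)| = √((18)² + (0)²) = 18.

18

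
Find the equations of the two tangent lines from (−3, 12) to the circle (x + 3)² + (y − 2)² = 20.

A line y − (12) = m(x − (−3)) is tangent when its distance from (−3, 2) is 2√5:
[m·(0) − (−10)]² = 20(m² + 1)
m² − 4 = 0, so m = 2 or m = −2.
Through (−3, 12) these give 2x − y = −18 and 2x + y = 6.

2x − y = −18 and 2x + y = 6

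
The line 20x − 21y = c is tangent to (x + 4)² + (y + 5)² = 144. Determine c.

Tangency holds when the distance from the centre (−4, −5) to the line equals the radius 12:
|20·(−4) − 21·(−5) − c| / √841 = 12
|c − (25)| = 12·29, so c = 373 or c = −323.

c = −323 or c = 373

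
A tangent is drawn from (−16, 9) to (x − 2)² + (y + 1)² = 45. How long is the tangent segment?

With centre O = (2, −1), |OP|² = 424 and r² = 45.
By the tangent–radius right angle, tangent length = √(|PO|² − r²) = √379.

√379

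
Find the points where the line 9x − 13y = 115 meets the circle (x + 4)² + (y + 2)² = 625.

(−19, −22) and (20, 5)

Substitute y = (−115 + 9x)/13:
250x² − 250x − 95000 = 0  ⟹  x² − x − 380 = 0
x = 20 or x = −19, giving (20, 5) and (−19, −22).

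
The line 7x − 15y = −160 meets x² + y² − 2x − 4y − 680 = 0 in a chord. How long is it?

3√274

Express y = (160 + 7x)/15 and substitute into the circle:
274x² + 1370x − 137000 = 0  ⟹  x² + 5x − 500 = 0
x = 20 or x = −25, giving (20, 20) and (−25, −1).
Chord length = distance between (20, 20) and (−25, −1) = √2466 = 3√274.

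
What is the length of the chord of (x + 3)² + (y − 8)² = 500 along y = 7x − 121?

The distance from (−3, 8) to the line is 150/√50, and r² = 500.
Chord = 2√(r² − d²) = 2·√(50) = 10√2.

10√2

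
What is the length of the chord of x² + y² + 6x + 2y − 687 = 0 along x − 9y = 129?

5√82

The distance from (−3, −1) to the line is 123/√82, and r² = 697.
Chord = 2√(r² − d²) = 2·√(1025/2) = 5√82.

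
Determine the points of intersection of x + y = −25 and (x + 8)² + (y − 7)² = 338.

(−25, 0) and (−15, −10)

Substitute y = −x − 25:
2x² + 80x + 750 = 0  ⟹  x² + 40x + 375 = 0
x = −15 or x = −25, giving (−15, −10) and (−25, 0).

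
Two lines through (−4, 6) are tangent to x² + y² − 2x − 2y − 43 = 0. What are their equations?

A line y − (6) = m(x − (−4)) is tangent when its distance from (1, 1) is 3√5:
(5m − (−5))² = 45(m² + 1)
2m² − 5m + 2 = 0, so m = 1/2 or m = 2.
Through (−4, 6) these give x − 2y = −16 and 2x − y = −14.

x − 2y = −16 and 2x − y = −14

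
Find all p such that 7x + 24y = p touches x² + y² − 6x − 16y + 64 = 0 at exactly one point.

For a tangent, require d(centre, line) = r = 3.
|7·3 + 24·8 − p| / √625 = 3
|p − (213)| = 3·25, so p = 288 or p = 138.

p = 138 or p = 288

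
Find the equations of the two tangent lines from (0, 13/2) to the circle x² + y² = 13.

Let a tangent through (0, 13/2) have slope m. Its distance from (0, 0) must equal √13:
(0m − (−13/2))² = 13(m² + 1)
4m² − 9 = 0, so m = 3/2 or m = −3/2.
Through (0, 13/2) these give 3x − 2y = −13 and 3x + 2y = 13.

3x − 2y = −13 and 3x + 2y = 13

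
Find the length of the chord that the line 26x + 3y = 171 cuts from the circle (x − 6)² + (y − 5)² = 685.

2√685

From the line, y = (171 − 26x)/3. Substituting:
685x² − 8220x + 18495 = 0  ⟹  x² − 12x + 27 = 0
x = 9 or x = 3, giving (9, −21) and (3, 31).
Chord length = distance between (9, −21) and (3, 31) = √2740 = 2√685.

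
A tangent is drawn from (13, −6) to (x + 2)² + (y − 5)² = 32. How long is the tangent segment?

The centre is (−2, 5) and r = 4√2. The square of the distance from P to the centre is 225 + 121 = 346.
The tangent meets the radius at right angles, so tangent² = |PO|² − r² = 346 − 32 = 314.

√314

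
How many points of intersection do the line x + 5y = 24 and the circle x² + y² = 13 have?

0

d² = (1·0 + 5·0 − (24))²/26 = 288/13; r² = 13.
Since d² > r², the line lies outside the circle.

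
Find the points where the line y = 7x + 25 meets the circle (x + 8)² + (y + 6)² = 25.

From the line, y = 7x + 25. Substituting:
50x² + 450x + 1000 = 0  ⟹  x² + 9x + 20 = 0
x = −4 or x = −5, giving (−4, −3) and (−5, −10).

(−5, −10) and (−4, −3)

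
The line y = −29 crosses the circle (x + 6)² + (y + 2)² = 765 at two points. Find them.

From the line, y = −29. Substituting:
x² + 12x = 0
x = 0 or x = −12, giving (0, −29) and (−12, −29).

(−12, −29) and (0, −29)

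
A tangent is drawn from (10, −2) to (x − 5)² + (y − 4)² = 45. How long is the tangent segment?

With centre O = (5, 4), |OP|² = 61 and r² = 45.
Power of the point: PT² = |PO|² − r² = 16, so PT = 4.

4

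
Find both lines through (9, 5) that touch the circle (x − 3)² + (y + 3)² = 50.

7x + y = 68 and x − 7y = −26

Let a tangent through (9, 5) have slope m. Its distance from (3, −3) must equal 5√2:
[m·(−6) − (−8)]² = 50(m² + 1)
7m² + 48m − 7 = 0, so m = −7 or m = 1/7.
With m = −7: 7x + y = 68. With m = 1/7: x − 7y = −26.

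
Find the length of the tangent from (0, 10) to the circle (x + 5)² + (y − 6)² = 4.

With centre O = (−5, 6), |OP|² = 41 and r² = 4.
By the tangent–radius right angle, tangent length = √(|PO|² − r²) = √37.

√37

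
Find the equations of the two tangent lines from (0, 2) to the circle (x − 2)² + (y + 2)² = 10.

A line y − (2) = m(x − (0)) is tangent when its distance from (2, −2) is √10:
(2m − (−4))² = 10(m² + 1)
3m² − 8m − 3 = 0, so m = −1/3 or m = 3.
With m = −1/3: x + 3y = 6. With m = 3: 3x − y = −2.

x + 3y = 6 and 3x − y = −2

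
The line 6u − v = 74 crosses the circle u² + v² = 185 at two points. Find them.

(11, −8) and (13, 4)

From the line, v = 6u − 74. Substituting:
37u² − 888u + 5291 = 0  ⟹  u² − 24u + 143 = 0
u = 13 or u = 11, giving (13, 4) and (11, −8).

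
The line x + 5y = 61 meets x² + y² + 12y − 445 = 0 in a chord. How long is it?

From the line, y = (61 − x)/5. Substituting:
26x² − 182x − 3744 = 0  ⟹  x² − 7x − 144 = 0
x = 16 or x = −9, giving (16, 9) and (−9, 14).
Chord length = distance between (16, 9) and (−9, 14) = √650 = 5√26.

5√26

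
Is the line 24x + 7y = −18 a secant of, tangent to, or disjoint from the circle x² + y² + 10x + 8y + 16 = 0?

disjoint

Substituting the line into the circle gives 625x² + 10x + 100 = 0.
Δ = 100 − 250000 = −249900.
No real roots: the line does not meet the circle.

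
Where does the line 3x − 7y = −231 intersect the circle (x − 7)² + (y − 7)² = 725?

(−7, 30) and (0, 33)

From the line, y = (231 + 3x)/7. Substituting:
58x² + 406x = 0  ⟹  x² + 7x = 0
x = 0 or x = −7, giving (0, 33) and (−7, 30).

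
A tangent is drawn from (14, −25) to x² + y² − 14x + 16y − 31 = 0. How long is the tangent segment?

With centre O = (7, −8), |OP|² = 338 and r² = 144.
Power of the point: PT² = |PO|² − r² = 194, so PT = √194.

√194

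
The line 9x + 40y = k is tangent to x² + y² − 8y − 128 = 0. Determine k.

k = −332 or k = 652

For a tangent, require d(centre, line) = r = 12.
|9·0 + 40·4 − k| / √1681 = 12
|k − (160)| = 12·41, so k = 652 or k = −332.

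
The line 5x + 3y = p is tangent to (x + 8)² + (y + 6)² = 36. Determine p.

p = −58 ± 6√34

Tangency holds when the distance from the centre (−8, −6) to the line equals the radius 6:
|5·(−8) + 3·(−6) − p| / √34 = 6
|p − (−58)| = 6√34.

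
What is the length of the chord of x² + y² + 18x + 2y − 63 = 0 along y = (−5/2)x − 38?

4√29

Centre (−9, −1), r² = 145. Perpendicular distance d from centre to line = |29| / √29 = 29/√29.
Chord = 2√(r² − d²) = 2·√(116) = 4√29.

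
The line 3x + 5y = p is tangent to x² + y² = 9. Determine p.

Tangency holds when the distance from the centre (0, 0) to the line equals the radius 3:
|3·0 + 5·0 − p| / √34 = 3
|p| = 3√34.

p = ±3√34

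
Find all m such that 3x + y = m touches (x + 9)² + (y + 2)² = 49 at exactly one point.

m = −29 ± 7√10

The line touches the circle iff its distance from (−9, −2) is 7:
|3·(−9) + 1·(−2) − m| / √10 = 7
|m − (−29)| = 7√10.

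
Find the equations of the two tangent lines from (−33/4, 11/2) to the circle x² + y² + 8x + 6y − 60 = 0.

Write the tangent as mx − y + (11/2 − m·(−33/4)) = 0 and set its distance from the centre to √85:
[m·(17/4) − (−17/2)]² = 85(m² + 1)
63m² − 68m + 12 = 0, so m = 2/9 or m = 6/7.
Through (−33/4, 11/2) these give 2x − 9y = −66 and 6x − 7y = −88.

2x − 9y = −66 and 6x − 7y = −88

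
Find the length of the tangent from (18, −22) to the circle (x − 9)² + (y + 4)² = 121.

Centre (9, −4), r² = 121. |PO|² = (9)² + (−18)² = 405.
The tangent meets the radius at right angles, so tangent² = |PO|² − r² = 405 − 121 = 284.

2√71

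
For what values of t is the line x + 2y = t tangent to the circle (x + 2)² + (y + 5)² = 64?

t = −12 ± 8√5

Tangency holds when the distance from the centre (−2, −5) to the line equals the radius 8:
|1·(−2) + 2·(−5) − t| / √5 = 8
|t − (−12)| = 8√5.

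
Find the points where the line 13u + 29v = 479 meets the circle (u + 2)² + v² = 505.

Substitute v = (479 − 13u)/29:
1010u² − 9090u − 191900 = 0  ⟹  u² − 9u − 190 = 0
u = 19 or u = −10, giving (19, 8) and (−10, 21).

(−10, 21) and (19, 8)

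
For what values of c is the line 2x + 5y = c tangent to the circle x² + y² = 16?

c = ±4√29

The line touches the circle iff its distance from (0, 0) is 4:
|2·0 + 5·0 − c| / √29 = 4
|c| = 4√29.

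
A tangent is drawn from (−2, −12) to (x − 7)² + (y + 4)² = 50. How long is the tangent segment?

√95

With centre O = (7, −4), |OP|² = 145 and r² = 50.
Power of the point: PT² = |PO|² − r² = 95, so PT = √95.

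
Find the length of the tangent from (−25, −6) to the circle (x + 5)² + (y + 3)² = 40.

The centre is (−5, −3) and r = 2√10. The square of the distance from P to the centre is 400 + 9 = 409.
The tangent meets the radius at right angles, so tangent² = |PO|² − r² = 409 − 40 = 369.

3√41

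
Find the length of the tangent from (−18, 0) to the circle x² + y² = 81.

The centre is (0, 0) and r = 9. The square of the distance from P to the centre is 324 + 0 = 324.
The tangent meets the radius at right angles, so tangent² = |PO|² − r² = 324 − 81 = 243.

9√3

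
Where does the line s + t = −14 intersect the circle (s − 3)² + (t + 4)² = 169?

Substitute t = −s − 14:
2s² + 14s − 60 = 0  ⟹  s² + 7s − 30 = 0
s = 3 or s = −10, giving (3, −17) and (−10, −4).

(−10, −4) and (3, −17)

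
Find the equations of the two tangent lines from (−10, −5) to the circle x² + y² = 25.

Write the tangent as mx − y + (−5 − m·(−10)) = 0 and set its distance from the centre to 5:
(10m − (5))² = 25(m² + 1)
3m² − 4m = 0, so m = 4/3 or m = 0.
With m = 4/3: 4x − 3y = −25. With m = 0: y = −5.

4x − 3y = −25 and y = −5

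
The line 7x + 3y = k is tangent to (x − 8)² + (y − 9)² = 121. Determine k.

k = 83 ± 11√58

The line touches the circle iff its distance from (8, 9) is 11:
|7·8 + 3·9 − k| / √58 = 11
|k − (83)| = 11√58.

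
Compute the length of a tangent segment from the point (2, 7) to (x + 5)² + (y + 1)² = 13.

10

Centre (−5, −1), r² = 13. |PO|² = (7)² + (8)² = 113.
Power of the point: PT² = |PO|² − r² = 100, so PT = 10.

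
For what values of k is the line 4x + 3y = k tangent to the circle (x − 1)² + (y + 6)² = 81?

k = −59 or k = 31

The line touches the circle iff its distance from (1, −6) is 9:
|4·1 + 3·(−6) − k| / √25 = 9
|k − (−14)| = 9·5, so k = 31 or k = −59.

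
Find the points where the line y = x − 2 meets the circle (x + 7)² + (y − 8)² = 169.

(−2, −4) and (5, 3)

From the line, y = x − 2. Substituting:
2x² − 6x − 20 = 0  ⟹  x² − 3x − 10 = 0
x = 5 or x = −2, giving (5, 3) and (−2, −4).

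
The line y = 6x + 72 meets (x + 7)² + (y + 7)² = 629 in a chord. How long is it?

From the line, y = 6x + 72. Substituting:
37x² + 962x + 5661 = 0  ⟹  x² + 26x + 153 = 0
x = −9 or x = −17, giving (−9, 18) and (−17, −30).
|(−9, 18) − (−17, −30)| = √((8)² + (48)²) = 8√37.

8√37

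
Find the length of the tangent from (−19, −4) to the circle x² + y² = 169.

With centre O = (0, 0), |OP|² = 377 and r² = 169.
By the tangent–radius right angle, tangent length = √(|PO|² − r²) = √208 = 4√13.

4√13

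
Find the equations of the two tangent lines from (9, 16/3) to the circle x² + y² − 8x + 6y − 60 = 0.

Let a tangent through (9, 16/3) have slope m. Its distance from (4, −3) must equal √85:
[m·(−5) − (−25/3)]² = 85(m² + 1)
54m² + 75m + 14 = 0, so m = −2/9 or m = −7/6.
With m = −2/9: 2x + 9y = 66. With m = −7/6: 7x + 6y = 95.

2x + 9y = 66 and 7x + 6y = 95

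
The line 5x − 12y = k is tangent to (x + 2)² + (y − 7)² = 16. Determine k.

k = −146 or k = −42

The line touches the circle iff its distance from (−2, 7) is 4:
|5·(−2) − 12·7 − k| / √169 = 4
|k − (−94)| = 4·13, so k = −42 or k = −146.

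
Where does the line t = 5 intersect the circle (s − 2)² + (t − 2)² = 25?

Substitute t = 5:
s² − 4s − 12 = 0
s = 6 or s = −2, giving (6, 5) and (−2, 5).

(−2, 5) and (6, 5)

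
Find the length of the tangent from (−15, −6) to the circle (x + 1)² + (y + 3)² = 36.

13

Centre (−1, −3), r² = 36. |PO|² = (−14)² + (−3)² = 205.
Power of the point: PT² = |PO|² − r² = 169, so PT = 13.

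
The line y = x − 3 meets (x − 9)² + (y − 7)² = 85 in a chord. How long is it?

Express y = x − 3 and substitute into the circle:
2x² − 38x + 96 = 0  ⟹  x² − 19x + 48 = 0
x = 16 or x = 3, giving (16, 13) and (3, 0).
Chord length = distance between (16, 13) and (3, 0) = √338 = 13√2.

13√2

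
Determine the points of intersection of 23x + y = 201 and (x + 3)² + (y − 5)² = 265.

From the line, y = −23x + 201. Substituting:
530x² − 9010x + 38160 = 0  ⟹  x² − 17x + 72 = 0
x = 9 or x = 8, giving (9, −6) and (8, 17).

(8, 17) and (9, −6)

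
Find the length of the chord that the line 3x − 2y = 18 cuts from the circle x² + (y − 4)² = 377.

10√13

Substitute y = (−18 + 3x)/2:
13x² − 156x − 832 = 0  ⟹  x² − 12x − 64 = 0
x = 16 or x = −4, giving (16, 15) and (−4, −15).
Chord length = distance between (16, 15) and (−4, −15) = √1300 = 10√13.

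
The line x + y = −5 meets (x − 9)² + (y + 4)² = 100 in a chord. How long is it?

The distance from (9, −4) to the line is 10/√2, and r² = 100.
Half the chord is √(r² − d²) = √(50), so the full chord is 10√2.

10√2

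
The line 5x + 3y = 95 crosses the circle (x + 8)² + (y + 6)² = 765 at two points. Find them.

Express y = (95 − 5x)/3 and substitute into the circle:
34x² − 986x + 6460 = 0  ⟹  x² − 29x + 190 = 0
x = 19 or x = 10, giving (19, 0) and (10, 15).

(10, 15) and (19, 0)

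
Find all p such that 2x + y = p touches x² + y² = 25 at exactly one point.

p = ±5√5

The line touches the circle iff its distance from (0, 0) is 5:
|2·0 + 1·0 − p| / √5 = 5
|p| = 5√5.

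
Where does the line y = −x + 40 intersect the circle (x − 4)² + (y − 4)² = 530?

(17, 23) and (23, 17)

Substitute y = −x + 40:
2x² − 80x + 782 = 0  ⟹  x² − 40x + 391 = 0
x = 23 or x = 17, giving (23, 17) and (17, 23).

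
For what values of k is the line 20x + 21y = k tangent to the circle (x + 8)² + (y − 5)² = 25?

k = −200 or k = 90

The line touches the circle iff its distance from (−8, 5) is 5:
|20·(−8) + 21·5 − k| / √841 = 5
|k − (−55)| = 5·29, so k = 90 or k = −200.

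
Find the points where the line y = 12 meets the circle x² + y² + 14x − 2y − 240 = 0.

From the line, y = 12. Substituting:
x² + 14x − 120 = 0
x = 6 or x = −20, giving (6, 12) and (−20, 12).

(−20, 12) and (6, 12)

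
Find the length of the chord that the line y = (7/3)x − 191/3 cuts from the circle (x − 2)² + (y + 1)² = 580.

The distance from (2, −1) to the line is 174/√58, and r² = 580.
Half the chord is √(r² − d²) = √(58), so the full chord is 2√58.

2√58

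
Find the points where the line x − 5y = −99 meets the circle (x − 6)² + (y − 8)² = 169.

Express y = (99 + x)/5 and substitute into the circle:
26x² − 182x + 156 = 0  ⟹  x² − 7x + 6 = 0
x = 6 or x = 1, giving (6, 21) and (1, 20).

(1, 20) and (6, 21)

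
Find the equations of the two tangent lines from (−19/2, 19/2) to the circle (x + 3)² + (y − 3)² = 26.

x + 5y = 38 and 5x + y = −38

Let a tangent through (−19/2, 19/2) have slope m. Its distance from (−3, 3) must equal √26:
[m·(13/2) − (−13/2)]² = 26(m² + 1)
5m² + 26m + 5 = 0, so m = −1/5 or m = −5.
With m = −1/5: x + 5y = 38. With m = −5: 5x + y = −38.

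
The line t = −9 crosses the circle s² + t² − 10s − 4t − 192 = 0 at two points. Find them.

(−5, −9) and (15, −9)

Express t = −9 and substitute into the circle:
s² − 10s − 75 = 0
s = 15 or s = −5, giving (15, −9) and (−5, −9).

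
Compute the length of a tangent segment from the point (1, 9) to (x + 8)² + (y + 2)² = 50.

The centre is (−8, −2) and r = 5√2. The square of the distance from P to the centre is 81 + 121 = 202.
By the tangent–radius right angle, tangent length = √(|PO|² − r²) = √152 = 2√38.

2√38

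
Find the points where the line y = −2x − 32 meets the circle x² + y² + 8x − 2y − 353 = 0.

Substitute y = −2x − 32:
5x² + 140x + 735 = 0  ⟹  x² + 28x + 147 = 0
x = −7 or x = −21, giving (−7, −18) and (−21, 10).

(−21, 10) and (−7, −18)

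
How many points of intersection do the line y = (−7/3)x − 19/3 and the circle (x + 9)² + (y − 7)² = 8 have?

0

Substituting the line into the circle gives 58x² + 722x + 2257 = 0.
Δ = 521284 − 523624 = −2340.
No real roots: the line does not meet the circle.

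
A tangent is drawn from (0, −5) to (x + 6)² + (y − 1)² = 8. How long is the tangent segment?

Centre (−6, 1), r² = 8. |PO|² = (6)² + (−6)² = 72.
The tangent meets the radius at right angles, so tangent² = |PO|² − r² = 72 − 8 = 64.

8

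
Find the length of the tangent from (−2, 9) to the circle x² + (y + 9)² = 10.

With centre O = (0, −9), |OP|² = 328 and r² = 10.
By the tangent–radius right angle, tangent length = √(|PO|² − r²) = √318.

√318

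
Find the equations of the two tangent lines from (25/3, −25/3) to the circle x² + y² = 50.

7x + y = 50 and x + 7y = −50

Let a tangent through (25/3, −25/3) have slope m. Its distance from (0, 0) must equal 5√2:
[m·(−25/3) − (25/3)]² = 50(m² + 1)
7m² + 50m + 7 = 0, so m = −7 or m = −1/7.
Through (25/3, −25/3) these give 7x + y = 50 and x + 7y = −50.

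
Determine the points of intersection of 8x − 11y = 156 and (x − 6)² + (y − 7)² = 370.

(3, −12) and (25, 4)

Express y = (−156 + 8x)/11 and substitute into the circle:
185x² − 5180x + 13875 = 0  ⟹  x² − 28x + 75 = 0
x = 25 or x = 3, giving (25, 4) and (3, −12).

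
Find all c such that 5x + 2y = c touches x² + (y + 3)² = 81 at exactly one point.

c = −6 ± 9√29

For a tangent, require d(centre, line) = r = 9.
|5·0 + 2·(−3) − c| / √29 = 9
|c − (−6)| = 9√29.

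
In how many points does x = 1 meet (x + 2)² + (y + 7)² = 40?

2

Centre (−2, −7), r² = 40. Distance² from centre to line = (−3)² = 9.
Since d² < r², the line cuts the circle twice.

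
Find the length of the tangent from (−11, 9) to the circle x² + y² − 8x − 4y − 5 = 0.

√249

Centre (4, 2), r² = 25. |PO|² = (−15)² + (7)² = 274.
Power of the point: PT² = |PO|² − r² = 249, so PT = √249.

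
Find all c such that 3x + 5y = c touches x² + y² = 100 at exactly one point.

c = ±10√34

The line touches the circle iff its distance from (0, 0) is 10:
|3·0 + 5·0 − c| / √34 = 10
|c| = 10√34.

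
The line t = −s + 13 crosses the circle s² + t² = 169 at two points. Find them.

(0, 13) and (13, 0)

From the line, t = −s + 13. Substituting:
2s² − 26s = 0  ⟹  s² − 13s = 0
s = 13 or s = 0, giving (13, 0) and (0, 13).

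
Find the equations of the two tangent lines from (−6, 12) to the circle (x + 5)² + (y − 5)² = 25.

3x + 4y = 30 and 4x − 3y = −60

Write the tangent as mx − y + (12 − m·(−6)) = 0 and set its distance from the centre to 5:
(1m − (−7))² = 25(m² + 1)
12m² − 7m − 12 = 0, so m = −3/4 or m = 4/3.
With m = −3/4: 3x + 4y = 30. With m = 4/3: 4x − 3y = −60.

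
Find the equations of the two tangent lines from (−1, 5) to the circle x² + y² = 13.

3x − 2y = −13 and 2x + 3y = 13

Let a tangent through (−1, 5) have slope m. Its distance from (0, 0) must equal √13:
[m·(1) − (−5)]² = 13(m² + 1)
6m² − 5m − 6 = 0, so m = 3/2 or m = −2/3.
With m = 3/2: 3x − 2y = −13. With m = −2/3: 2x + 3y = 13.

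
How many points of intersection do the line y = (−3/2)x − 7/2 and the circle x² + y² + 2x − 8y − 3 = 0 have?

2

Substituting the line into the circle gives 13x² + 98x + 149 = 0.
Δ = 9604 − 7748 = 1856.
Two real roots: the line is a secant.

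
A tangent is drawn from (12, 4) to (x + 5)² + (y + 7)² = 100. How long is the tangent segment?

√310

Centre (−5, −7), r² = 100. |PO|² = (17)² + (11)² = 410.
Power of the point: PT² = |PO|² − r² = 310, so PT = √310.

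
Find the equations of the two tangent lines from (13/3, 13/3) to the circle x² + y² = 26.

5x + y = 26 and x + 5y = 26

Let a tangent through (13/3, 13/3) have slope m. Its distance from (0, 0) must equal √26:
[m·(−13/3) − (−13/3)]² = 26(m² + 1)
5m² + 26m + 5 = 0, so m = −5 or m = −1/5.
Through (13/3, 13/3) these give 5x + y = 26 and x + 5y = 26.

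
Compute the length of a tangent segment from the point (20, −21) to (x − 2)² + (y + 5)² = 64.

2√129

Centre (2, −5), r² = 64. |PO|² = (18)² + (−16)² = 580.
Power of the point: PT² = |PO|² − r² = 516, so PT = 2√129.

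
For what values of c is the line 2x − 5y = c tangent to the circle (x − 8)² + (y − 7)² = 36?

For a tangent, require d(centre, line) = r = 6.
|2·8 − 5·7 − c| / √29 = 6
|c − (−19)| = 6√29.

c = −19 ± 6√29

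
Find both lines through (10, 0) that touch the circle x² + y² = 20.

x − 2y = 10 and x + 2y = 10

Let a tangent through (10, 0) have slope m. Its distance from (0, 0) must equal 2√5:
[m·(−10) − (0)]² = 20(m² + 1)
4m² − 1 = 0, so m = 1/2 or m = −1/2.
Through (10, 0) these give x − 2y = 10 and x + 2y = 10.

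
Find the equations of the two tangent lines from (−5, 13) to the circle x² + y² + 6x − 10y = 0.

5x − 3y = −64 and 3x + 5y = 50

Write the tangent as mx − y + (13 − m·(−5)) = 0 and set its distance from the centre to √34:
(2m − (−8))² = 34(m² + 1)
15m² − 16m − 15 = 0, so m = 5/3 or m = −3/5.
With m = 5/3: 5x − 3y = −64. With m = −3/5: 3x + 5y = 50.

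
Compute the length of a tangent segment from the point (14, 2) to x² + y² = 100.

10

Centre (0, 0), r² = 100. |PO|² = (14)² + (2)² = 200.
The tangent meets the radius at right angles, so tangent² = |PO|² − r² = 200 − 100 = 100.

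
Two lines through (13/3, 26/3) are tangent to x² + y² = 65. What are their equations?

A line y − (26/3) = m(x − (13/3)) is tangent when its distance from (0, 0) is √65:
[m·(−13/3) − (−26/3)]² = 65(m² + 1)
32m² + 52m − 7 = 0, so m = −7/4 or m = 1/8.
With m = −7/4: 7x + 4y = 65. With m = 1/8: x − 8y = −65.

7x + 4y = 65 and x − 8y = −65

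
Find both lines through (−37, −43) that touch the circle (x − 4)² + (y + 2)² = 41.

5x − 4y = −13 and 4x − 5y = 67

A line y − (−43) = m(x − (−37)) is tangent when its distance from (4, −2) is √41:
[m·(41) − (41)]² = 41(m² + 1)
20m² − 41m + 20 = 0, so m = 5/4 or m = 4/5.
With m = 5/4: 5x − 4y = −13. With m = 4/5: 4x − 5y = 67.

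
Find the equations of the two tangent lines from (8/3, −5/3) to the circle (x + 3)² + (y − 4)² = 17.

Let a tangent through (8/3, −5/3) have slope m. Its distance from (−3, 4) must equal √17:
(−17/3m − (17/3))² = 17(m² + 1)
4m² + 17m + 4 = 0, so m = −4 or m = −1/4.
Through (8/3, −5/3) these give 4x + y = 9 and x + 4y = −4.

4x + y = 9 and x + 4y = −4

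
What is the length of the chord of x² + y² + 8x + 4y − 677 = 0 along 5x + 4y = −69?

The distance from (−4, −2) to the line is 41/√41, and r² = 697.
Chord = 2√(r² − d²) = 2·√(656) = 8√41.

8√41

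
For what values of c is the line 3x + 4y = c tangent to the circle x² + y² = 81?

For a tangent, require d(centre, line) = r = 9.
|3·0 + 4·0 − c| / √25 = 9
|c| = 9·5, so c = 45 or c = −45.

c = −45 or c = 45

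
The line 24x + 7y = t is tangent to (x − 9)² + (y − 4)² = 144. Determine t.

For a tangent, require d(centre, line) = r = 12.
|24·9 + 7·4 − t| / √625 = 12
|t − (244)| = 12·25, so t = 544 or t = −56.

t = −56 or t = 544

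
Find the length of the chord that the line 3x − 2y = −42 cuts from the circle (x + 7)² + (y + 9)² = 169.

4√13

Express y = (42 + 3x)/2 and substitute into the circle:
13x² + 416x + 3120 = 0  ⟹  x² + 32x + 240 = 0
x = −12 or x = −20, giving (−12, 3) and (−20, −9).
|(−12, 3) − (−20, −9)| = √((8)² + (12)²) = 4√13.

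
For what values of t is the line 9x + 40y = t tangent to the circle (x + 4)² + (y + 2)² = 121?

Tangency holds when the distance from the centre (−4, −2) to the line equals the radius 11:
|9·(−4) + 40·(−2) − t| / √1681 = 11
|t − (−116)| = 11·41, so t = 335 or t = −567.

t = −567 or t = 335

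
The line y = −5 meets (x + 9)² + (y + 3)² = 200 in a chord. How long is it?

28

Express y = −5 and substitute into the circle:
x² + 18x − 115 = 0
x = 5 or x = −23, giving (5, −5) and (−23, −5).
|(5, −5) − (−23, −5)| = √((28)² + (0)²) = 28.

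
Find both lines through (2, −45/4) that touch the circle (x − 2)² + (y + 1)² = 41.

5x − 4y = 55 and 5x + 4y = −35

A line y − (−45/4) = m(x − (2)) is tangent when its distance from (2, −1) is √41:
(0m − (41/4))² = 41(m² + 1)
16m² − 25 = 0, so m = 5/4 or m = −5/4.
Through (2, −45/4) these give 5x − 4y = 55 and 5x + 4y = −35.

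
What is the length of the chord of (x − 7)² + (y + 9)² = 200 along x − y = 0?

Centre (7, −9), r² = 200. Perpendicular distance d from centre to line = |16| / √2 = 16/√2.
Chord = 2√(r² − d²) = 2·√(72) = 12√2.

12√2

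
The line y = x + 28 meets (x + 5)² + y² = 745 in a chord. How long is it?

31√2

Centre (−5, 0), r² = 745. Perpendicular distance d from centre to line = |23| / √2 = 23/√2.
Chord = 2√(r² − d²) = 2·√(961/2) = 31√2.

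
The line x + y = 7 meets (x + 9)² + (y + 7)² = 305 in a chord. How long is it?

9√2

Express y = −x + 7 and substitute into the circle:
2x² − 10x − 28 = 0  ⟹  x² − 5x − 14 = 0
x = 7 or x = −2, giving (7, 0) and (−2, 9).
|(7, 0) − (−2, 9)| = √((9)² + (−9)²) = 9√2.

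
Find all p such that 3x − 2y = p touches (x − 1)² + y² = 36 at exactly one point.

p = 3 ± 6√13

The line touches the circle iff its distance from (1, 0) is 6:
|3·1 − 2·0 − p| / √13 = 6
|p − (3)| = 6√13.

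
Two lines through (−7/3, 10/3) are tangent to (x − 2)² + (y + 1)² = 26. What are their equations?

Let a tangent through (−7/3, 10/3) have slope m. Its distance from (2, −1) must equal √26:
[m·(13/3) − (−13/3)]² = 26(m² + 1)
5m² − 26m + 5 = 0, so m = 5 or m = 1/5.
Through (−7/3, 10/3) these give 5x − y = −15 and x − 5y = −19.

5x − y = −15 and x − 5y = −19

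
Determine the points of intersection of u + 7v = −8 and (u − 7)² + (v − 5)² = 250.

(−8, 0) and (20, −4)

From the line, v = (−8 − u)/7. Substituting:
50u² − 600u − 8000 = 0  ⟹  u² − 12u − 160 = 0
u = 20 or u = −8, giving (20, −4) and (−8, 0).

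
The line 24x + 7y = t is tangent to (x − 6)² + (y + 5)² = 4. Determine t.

t = 59 or t = 159

For a tangent, require d(centre, line) = r = 2.
|24·6 + 7·(−5) − t| / √625 = 2
|t − (109)| = 2·25, so t = 159 or t = 59.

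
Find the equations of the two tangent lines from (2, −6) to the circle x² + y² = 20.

x + 2y = −10 and 2x − y = 10

A line y − (−6) = m(x − (2)) is tangent when its distance from (0, 0) is 2√5:
(−2m − (6))² = 20(m² + 1)
2m² − 3m − 2 = 0, so m = −1/2 or m = 2.
Through (2, −6) these give x + 2y = −10 and 2x − y = 10.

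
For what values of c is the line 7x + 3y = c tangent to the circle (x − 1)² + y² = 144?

c = 7 ± 12√58

For a tangent, require d(centre, line) = r = 12.
|7·1 + 3·0 − c| / √58 = 12
|c − (7)| = 12√58.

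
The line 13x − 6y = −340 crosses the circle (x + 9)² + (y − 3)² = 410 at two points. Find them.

(−28, −4) and (−16, 22)

From the line, y = (340 + 13x)/6. Substituting:
205x² + 9020x + 91840 = 0  ⟹  x² + 44x + 448 = 0
x = −16 or x = −28, giving (−16, 22) and (−28, −4).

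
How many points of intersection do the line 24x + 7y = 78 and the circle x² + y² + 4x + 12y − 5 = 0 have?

d² = (24·(−2) + 7·(−6) − (78))²/625 = 28224/625; r² = 45.
Since d² > r², the line lies outside the circle.

0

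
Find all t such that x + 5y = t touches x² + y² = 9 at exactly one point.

For a tangent, require d(centre, line) = r = 3.
|1·0 + 5·0 − t| / √26 = 3
|t| = 3√26.

t = ±3√26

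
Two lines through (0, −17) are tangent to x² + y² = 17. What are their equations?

4x − y = 17 and 4x + y = −17

Write the tangent as mx − y + (−17 − m·(0)) = 0 and set its distance from the centre to √17:
(0m − (17))² = 17(m² + 1)
m² − 16 = 0, so m = 4 or m = −4.
With m = 4: 4x − y = 17. With m = −4: 4x + y = −17.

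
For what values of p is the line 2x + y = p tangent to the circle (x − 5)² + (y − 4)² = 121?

p = 14 ± 11√5

For a tangent, require d(centre, line) = r = 11.
|2·5 + 1·4 − p| / √5 = 11
|p − (14)| = 11√5.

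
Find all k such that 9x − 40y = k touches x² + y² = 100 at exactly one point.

k = −410 or k = 410

For a tangent, require d(centre, line) = r = 10.
|9·0 − 40·0 − k| / √1681 = 10
|k| = 10·41, so k = 410 or k = −410.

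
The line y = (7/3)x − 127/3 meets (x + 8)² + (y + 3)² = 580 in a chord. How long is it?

From the line, y = (−127 + 7x)/3. Substituting:
58x² − 1508x + 9280 = 0  ⟹  x² − 26x + 160 = 0
x = 16 or x = 10, giving (16, −5) and (10, −19).
Chord length = distance between (16, −5) and (10, −19) = √232 = 2√58.

2√58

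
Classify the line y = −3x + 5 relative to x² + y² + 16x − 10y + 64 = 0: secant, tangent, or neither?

neither

d² = (3·(−8) + 1·5 − (5))²/10 = 288/5; r² = 25.
Since d² > r², the line lies outside the circle.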